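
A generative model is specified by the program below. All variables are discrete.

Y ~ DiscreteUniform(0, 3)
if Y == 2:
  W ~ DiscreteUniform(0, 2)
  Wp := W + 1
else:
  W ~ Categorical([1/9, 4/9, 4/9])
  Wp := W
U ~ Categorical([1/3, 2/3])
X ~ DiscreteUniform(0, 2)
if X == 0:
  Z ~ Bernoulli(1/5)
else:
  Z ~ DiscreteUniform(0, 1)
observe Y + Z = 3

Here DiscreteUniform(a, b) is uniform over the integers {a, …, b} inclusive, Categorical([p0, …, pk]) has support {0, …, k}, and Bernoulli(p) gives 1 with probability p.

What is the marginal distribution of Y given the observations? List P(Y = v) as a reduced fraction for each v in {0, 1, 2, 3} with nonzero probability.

Enumerate traces; 36 have nonzero weight after conditioning:
  (Y=2, W=0, U=0, X=0, Z=1) weight 1/540
  (Y=2, W=0, U=0, X=1, Z=1) weight 1/216
  (Y=2, W=0, U=0, X=2, Z=1) weight 1/216
  (Y=2, W=0, U=1, X=0, Z=1) weight 1/270
  (Y=2, W=0, U=1, X=1, Z=1) weight 1/108
  (Y=2, W=0, U=1, X=2, Z=1) weight 1/108
  (Y=2, W=1, U=0, X=0, Z=1) weight 1/540
  (Y=2, W=1, U=0, X=1, Z=1) weight 1/216
  (Y=3, W=0, U=0, X=0, Z=0) weight 1/405
  … 27 more
Group by Y:
  weight(Y=2) = 1/10
  weight(Y=3) = 3/20
Total weight = 1/10 + 3/20 = 1/4
P(Y=2 | obs) = 1/10 / 1/4 = 2/5
P(Y=3 | obs) = 3/20 / 1/4 = 3/5

P(Y=2) = 2/5, P(Y=3) = 3/5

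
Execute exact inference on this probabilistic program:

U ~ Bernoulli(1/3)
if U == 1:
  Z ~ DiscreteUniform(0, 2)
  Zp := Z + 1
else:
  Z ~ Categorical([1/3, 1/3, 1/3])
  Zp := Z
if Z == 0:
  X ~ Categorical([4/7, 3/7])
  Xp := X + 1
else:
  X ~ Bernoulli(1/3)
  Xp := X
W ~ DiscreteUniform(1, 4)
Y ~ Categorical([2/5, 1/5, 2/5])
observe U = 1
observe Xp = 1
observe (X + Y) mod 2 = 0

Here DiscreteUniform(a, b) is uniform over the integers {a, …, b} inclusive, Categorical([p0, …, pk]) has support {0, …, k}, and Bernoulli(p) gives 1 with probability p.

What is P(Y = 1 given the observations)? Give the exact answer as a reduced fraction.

P(Y = 1 | obs) = 7/31

Enumerate traces; 16 have nonzero weight after conditioning:
  (U=1, Z=0, X=0, W=1, Y=0) weight 2/315
  (U=1, Z=0, X=0, W=1, Y=2) weight 2/315
  (U=1, Z=0, X=0, W=2, Y=0) weight 2/315
  (U=1, Z=0, X=0, W=2, Y=2) weight 2/315
  (U=1, Z=0, X=0, W=3, Y=0) weight 2/315
  (U=1, Z=0, X=0, W=3, Y=2) weight 2/315
  (U=1, Z=0, X=0, W=4, Y=0) weight 2/315
  (U=1, Z=0, X=0, W=4, Y=2) weight 2/315
  (U=1, Z=1, X=1, W=1, Y=1) weight 1/540
  … 7 more
Group by Y:
  weight(Y=0) = 8/315
  weight(Y=1) = 2/135
  weight(Y=2) = 8/315
Total weight = 8/315 + 2/135 + 8/315 = 62/945
P(Y=0 | obs) = 8/315 / 62/945 = 12/31
P(Y=1 | obs) = 2/135 / 62/945 = 7/31
P(Y=2 | obs) = 8/315 / 62/945 = 12/31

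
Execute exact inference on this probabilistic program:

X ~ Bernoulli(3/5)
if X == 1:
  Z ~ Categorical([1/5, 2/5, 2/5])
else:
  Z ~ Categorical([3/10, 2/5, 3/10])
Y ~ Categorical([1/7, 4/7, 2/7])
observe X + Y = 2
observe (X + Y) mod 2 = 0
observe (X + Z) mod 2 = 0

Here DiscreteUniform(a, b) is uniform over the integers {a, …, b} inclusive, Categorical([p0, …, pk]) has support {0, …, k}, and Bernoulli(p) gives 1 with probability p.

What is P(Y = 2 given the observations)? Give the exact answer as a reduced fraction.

P(Y = 2 | obs) = 1/3

Enumerate traces; 3 have nonzero weight after conditioning:
  (X=0, Z=0, Y=2) weight 6/175
  (X=0, Z=2, Y=2) weight 6/175
  (X=1, Z=1, Y=1) weight 24/175
Group by Y:
  weight(Y=1) = 24/175
  weight(Y=2) = 12/175
Total weight = 24/175 + 12/175 = 36/175
P(Y=1 | obs) = 24/175 / 36/175 = 2/3
P(Y=2 | obs) = 12/175 / 36/175 = 1/3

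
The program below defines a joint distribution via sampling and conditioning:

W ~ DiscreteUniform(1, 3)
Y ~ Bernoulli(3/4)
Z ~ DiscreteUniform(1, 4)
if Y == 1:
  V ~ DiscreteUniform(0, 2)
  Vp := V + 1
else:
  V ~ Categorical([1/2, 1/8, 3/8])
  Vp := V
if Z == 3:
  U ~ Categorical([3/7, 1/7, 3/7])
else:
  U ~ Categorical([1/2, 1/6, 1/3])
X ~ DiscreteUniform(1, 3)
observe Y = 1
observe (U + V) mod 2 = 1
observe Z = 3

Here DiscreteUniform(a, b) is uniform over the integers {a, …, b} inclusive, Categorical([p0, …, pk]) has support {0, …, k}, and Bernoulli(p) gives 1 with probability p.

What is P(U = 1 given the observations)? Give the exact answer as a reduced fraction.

P(U = 1 | obs) = 1/4

Enumerate traces; 36 have nonzero weight after conditioning:
  (W=1, Y=1, Z=3, V=0, U=1, X=1) weight 1/1008
  (W=1, Y=1, Z=3, V=0, U=1, X=2) weight 1/1008
  (W=1, Y=1, Z=3, V=0, U=1, X=3) weight 1/1008
  (W=1, Y=1, Z=3, V=1, U=0, X=1) weight 1/336
  (W=1, Y=1, Z=3, V=1, U=0, X=2) weight 1/336
  (W=1, Y=1, Z=3, V=1, U=0, X=3) weight 1/336
  (W=1, Y=1, Z=3, V=1, U=2, X=1) weight 1/336
  (W=1, Y=1, Z=3, V=1, U=2, X=2) weight 1/336
  … 28 more
Group by U:
  weight(U=0) = 3/112
  weight(U=1) = 1/56
  weight(U=2) = 3/112
Total weight = 3/112 + 1/56 + 3/112 = 1/14
P(U=0 | obs) = 3/112 / 1/14 = 3/8
P(U=1 | obs) = 1/56 / 1/14 = 1/4
P(U=2 | obs) = 3/112 / 1/14 = 3/8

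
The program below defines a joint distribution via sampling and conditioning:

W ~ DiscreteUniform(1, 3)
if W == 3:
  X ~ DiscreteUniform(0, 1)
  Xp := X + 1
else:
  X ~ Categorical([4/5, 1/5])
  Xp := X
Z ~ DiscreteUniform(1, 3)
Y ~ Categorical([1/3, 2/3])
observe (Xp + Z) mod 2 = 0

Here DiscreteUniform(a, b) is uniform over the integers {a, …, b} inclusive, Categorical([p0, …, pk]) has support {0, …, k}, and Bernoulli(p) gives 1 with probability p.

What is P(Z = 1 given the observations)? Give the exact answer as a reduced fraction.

P(Z = 1 | obs) = 3/13

Enumerate traces; 18 have nonzero weight after conditioning:
  (W=1, X=0, Z=2, Y=0) weight 4/135
  (W=1, X=0, Z=2, Y=1) weight 8/135
  (W=1, X=1, Z=1, Y=0) weight 1/135
  (W=1, X=1, Z=1, Y=1) weight 2/135
  (W=1, X=1, Z=3, Y=0) weight 1/135
  (W=1, X=1, Z=3, Y=1) weight 2/135
  (W=2, X=0, Z=2, Y=0) weight 4/135
  (W=2, X=0, Z=2, Y=1) weight 8/135
  … 10 more
Group by Z:
  weight(Z=1) = 1/10
  weight(Z=2) = 7/30
  weight(Z=3) = 1/10
Total weight = 1/10 + 7/30 + 1/10 = 13/30
P(Z=1 | obs) = 1/10 / 13/30 = 3/13
P(Z=2 | obs) = 7/30 / 13/30 = 7/13
P(Z=3 | obs) = 1/10 / 13/30 = 3/13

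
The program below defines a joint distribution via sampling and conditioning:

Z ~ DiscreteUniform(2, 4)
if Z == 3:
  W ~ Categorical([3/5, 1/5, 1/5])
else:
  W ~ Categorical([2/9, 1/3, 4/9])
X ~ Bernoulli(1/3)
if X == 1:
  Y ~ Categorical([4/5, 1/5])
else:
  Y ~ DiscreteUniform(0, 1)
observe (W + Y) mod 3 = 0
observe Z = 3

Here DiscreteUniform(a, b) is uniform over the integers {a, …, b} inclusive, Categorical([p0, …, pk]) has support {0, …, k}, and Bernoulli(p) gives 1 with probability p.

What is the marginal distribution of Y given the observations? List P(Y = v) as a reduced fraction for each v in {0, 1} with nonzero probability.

Enumerate traces; 4 have nonzero weight after conditioning:
  (Z=3, W=0, X=0, Y=0) weight 1/15
  (Z=3, W=0, X=1, Y=0) weight 4/75
  (Z=3, W=2, X=0, Y=1) weight 1/45
  (Z=3, W=2, X=1, Y=1) weight 1/225
Group by Y:
  weight(Y=0) = 3/25
  weight(Y=1) = 2/75
Total weight = 3/25 + 2/75 = 11/75
P(Y=0 | obs) = 3/25 / 11/75 = 9/11
P(Y=1 | obs) = 2/75 / 11/75 = 2/11

P(Y=0) = 9/11, P(Y=1) = 2/11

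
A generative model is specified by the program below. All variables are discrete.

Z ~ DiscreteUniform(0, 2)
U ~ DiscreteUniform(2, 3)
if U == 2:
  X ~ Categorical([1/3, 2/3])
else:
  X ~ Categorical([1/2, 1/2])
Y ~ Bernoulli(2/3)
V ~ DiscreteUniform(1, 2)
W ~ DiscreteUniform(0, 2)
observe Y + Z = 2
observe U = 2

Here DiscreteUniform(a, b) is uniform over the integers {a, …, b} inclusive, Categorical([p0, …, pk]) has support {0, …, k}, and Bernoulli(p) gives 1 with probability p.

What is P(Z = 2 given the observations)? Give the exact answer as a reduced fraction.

Enumerate traces; 24 have nonzero weight after conditioning:
  (Z=1, U=2, X=0, Y=1, V=1, W=0) weight 1/162
  (Z=1, U=2, X=0, Y=1, V=1, W=1) weight 1/162
  (Z=1, U=2, X=0, Y=1, V=1, W=2) weight 1/162
  (Z=1, U=2, X=0, Y=1, V=2, W=0) weight 1/162
  (Z=1, U=2, X=0, Y=1, V=2, W=1) weight 1/162
  (Z=1, U=2, X=0, Y=1, V=2, W=2) weight 1/162
  (Z=1, U=2, X=1, Y=1, V=1, W=0) weight 1/81
  (Z=1, U=2, X=1, Y=1, V=1, W=1) weight 1/81
  (Z=2, U=2, X=0, Y=0, V=1, W=0) weight 1/324
  … 15 more
Group by Z:
  weight(Z=1) = 1/9
  weight(Z=2) = 1/18
Total weight = 1/9 + 1/18 = 1/6
P(Z=1 | obs) = 1/9 / 1/6 = 2/3
P(Z=2 | obs) = 1/18 / 1/6 = 1/3

P(Z = 2 | obs) = 1/3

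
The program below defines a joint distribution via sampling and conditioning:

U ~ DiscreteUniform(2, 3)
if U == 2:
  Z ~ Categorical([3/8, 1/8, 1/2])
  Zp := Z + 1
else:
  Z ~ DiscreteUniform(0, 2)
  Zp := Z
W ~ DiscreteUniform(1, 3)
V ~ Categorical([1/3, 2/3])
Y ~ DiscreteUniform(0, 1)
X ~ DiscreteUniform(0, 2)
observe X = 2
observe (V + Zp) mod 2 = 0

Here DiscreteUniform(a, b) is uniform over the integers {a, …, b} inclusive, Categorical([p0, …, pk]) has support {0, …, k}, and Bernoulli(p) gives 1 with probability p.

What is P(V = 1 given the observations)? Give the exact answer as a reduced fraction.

P(V = 1 | obs) = 58/77

Enumerate traces; 36 have nonzero weight after conditioning:
  (U=2, Z=0, W=1, V=1, Y=0, X=2) weight 1/144
  (U=2, Z=0, W=1, V=1, Y=1, X=2) weight 1/144
  (U=2, Z=0, W=2, V=1, Y=0, X=2) weight 1/144
  (U=2, Z=0, W=2, V=1, Y=1, X=2) weight 1/144
  (U=2, Z=0, W=3, V=1, Y=0, X=2) weight 1/144
  (U=2, Z=0, W=3, V=1, Y=1, X=2) weight 1/144
  (U=2, Z=1, W=1, V=0, Y=0, X=2) weight 1/864
  (U=2, Z=1, W=1, V=0, Y=1, X=2) weight 1/864
  … 28 more
Group by V:
  weight(V=0) = 19/432
  weight(V=1) = 29/216
Total weight = 19/432 + 29/216 = 77/432
P(V=0 | obs) = 19/432 / 77/432 = 19/77
P(V=1 | obs) = 29/216 / 77/432 = 58/77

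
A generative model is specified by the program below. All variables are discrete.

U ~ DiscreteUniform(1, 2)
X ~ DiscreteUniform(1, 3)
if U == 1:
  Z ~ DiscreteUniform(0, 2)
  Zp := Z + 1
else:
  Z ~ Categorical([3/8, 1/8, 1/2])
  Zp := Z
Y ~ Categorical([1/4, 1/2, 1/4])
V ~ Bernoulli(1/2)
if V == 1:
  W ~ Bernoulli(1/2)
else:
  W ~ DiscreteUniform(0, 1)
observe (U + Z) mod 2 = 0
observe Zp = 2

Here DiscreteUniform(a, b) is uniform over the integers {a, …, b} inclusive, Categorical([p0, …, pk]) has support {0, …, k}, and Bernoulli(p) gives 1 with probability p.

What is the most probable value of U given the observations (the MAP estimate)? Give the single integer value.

argmax_v P(U = v | obs) = 2

Enumerate traces; 72 have nonzero weight after conditioning:
  (U=1, X=1, Z=1, Y=0, V=0, W=0) weight 1/288
  (U=1, X=1, Z=1, Y=0, V=0, W=1) weight 1/288
  (U=1, X=1, Z=1, Y=0, V=1, W=0) weight 1/288
  (U=1, X=1, Z=1, Y=0, V=1, W=1) weight 1/288
  (U=1, X=1, Z=1, Y=1, V=0, W=0) weight 1/144
  (U=1, X=1, Z=1, Y=1, V=0, W=1) weight 1/144
  (U=1, X=1, Z=1, Y=1, V=1, W=0) weight 1/144
  (U=1, X=1, Z=1, Y=1, V=1, W=1) weight 1/144
  (U=2, X=1, Z=2, Y=0, V=0, W=0) weight 1/192
  … 63 more
Group by U:
  weight(U=1) = 1/6
  weight(U=2) = 1/4
Total weight = 1/6 + 1/4 = 5/12
P(U=1 | obs) = 1/6 / 5/12 = 2/5
P(U=2 | obs) = 1/4 / 5/12 = 3/5
argmax = 2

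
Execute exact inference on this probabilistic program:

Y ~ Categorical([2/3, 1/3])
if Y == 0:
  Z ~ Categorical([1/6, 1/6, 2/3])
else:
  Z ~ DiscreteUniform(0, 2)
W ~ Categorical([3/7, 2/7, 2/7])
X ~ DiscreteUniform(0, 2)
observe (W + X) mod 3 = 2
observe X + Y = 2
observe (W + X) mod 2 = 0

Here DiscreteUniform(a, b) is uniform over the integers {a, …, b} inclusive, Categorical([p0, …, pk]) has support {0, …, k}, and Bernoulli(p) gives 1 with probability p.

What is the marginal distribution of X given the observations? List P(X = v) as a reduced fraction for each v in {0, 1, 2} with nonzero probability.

Enumerate traces; 6 have nonzero weight after conditioning:
  (Y=0, Z=0, W=0, X=2) weight 1/63
  (Y=0, Z=1, W=0, X=2) weight 1/63
  (Y=0, Z=2, W=0, X=2) weight 4/63
  (Y=1, Z=0, W=1, X=1) weight 2/189
  (Y=1, Z=1, W=1, X=1) weight 2/189
  (Y=1, Z=2, W=1, X=1) weight 2/189
Group by X:
  weight(X=1) = 2/63
  weight(X=2) = 2/21
Total weight = 2/63 + 2/21 = 8/63
P(X=1 | obs) = 2/63 / 8/63 = 1/4
P(X=2 | obs) = 2/21 / 8/63 = 3/4

P(X=1) = 1/4, P(X=2) = 3/4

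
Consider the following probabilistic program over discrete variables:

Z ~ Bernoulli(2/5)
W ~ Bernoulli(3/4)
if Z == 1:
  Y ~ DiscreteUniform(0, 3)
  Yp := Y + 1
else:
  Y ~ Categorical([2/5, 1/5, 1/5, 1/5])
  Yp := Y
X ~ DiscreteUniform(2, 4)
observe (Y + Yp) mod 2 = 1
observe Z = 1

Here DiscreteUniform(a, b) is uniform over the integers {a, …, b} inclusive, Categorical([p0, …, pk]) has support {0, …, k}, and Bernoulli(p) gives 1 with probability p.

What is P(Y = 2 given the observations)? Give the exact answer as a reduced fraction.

Enumerate traces; 24 have nonzero weight after conditioning:
  (Z=1, W=0, Y=0, X=2) weight 1/120
  (Z=1, W=0, Y=0, X=3) weight 1/120
  (Z=1, W=0, Y=0, X=4) weight 1/120
  (Z=1, W=0, Y=1, X=2) weight 1/120
  (Z=1, W=0, Y=1, X=3) weight 1/120
  (Z=1, W=0, Y=1, X=4) weight 1/120
  (Z=1, W=0, Y=2, X=2) weight 1/120
  (Z=1, W=0, Y=2, X=3) weight 1/120
  (Z=1, W=0, Y=3, X=2) weight 1/120
  … 15 more
Group by Y:
  weight(Y=0) = 1/10
  weight(Y=1) = 1/10
  weight(Y=2) = 1/10
  weight(Y=3) = 1/10
Total weight = 1/10 + 1/10 + 1/10 + 1/10 = 2/5
P(Y=0 | obs) = 1/10 / 2/5 = 1/4
P(Y=1 | obs) = 1/10 / 2/5 = 1/4
P(Y=2 | obs) = 1/10 / 2/5 = 1/4
P(Y=3 | obs) = 1/10 / 2/5 = 1/4

P(Y = 2 | obs) = 1/4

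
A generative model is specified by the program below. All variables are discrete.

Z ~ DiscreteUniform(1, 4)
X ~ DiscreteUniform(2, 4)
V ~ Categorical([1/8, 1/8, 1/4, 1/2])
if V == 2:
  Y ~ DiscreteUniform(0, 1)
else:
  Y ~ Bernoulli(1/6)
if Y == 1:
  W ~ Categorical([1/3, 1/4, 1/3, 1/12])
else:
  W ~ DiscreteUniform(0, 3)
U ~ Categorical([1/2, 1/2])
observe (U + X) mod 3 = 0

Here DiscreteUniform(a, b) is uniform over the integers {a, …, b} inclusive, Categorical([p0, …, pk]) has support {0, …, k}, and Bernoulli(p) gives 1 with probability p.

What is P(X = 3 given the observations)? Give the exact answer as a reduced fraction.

Enumerate traces; 256 have nonzero weight after conditioning:
  (Z=1, X=2, V=0, Y=0, W=0, U=1) weight 5/4608
  (Z=1, X=2, V=0, Y=0, W=1, U=1) weight 5/4608
  (Z=1, X=2, V=0, Y=0, W=2, U=1) weight 5/4608
  (Z=1, X=2, V=0, Y=0, W=3, U=1) weight 5/4608
  (Z=1, X=2, V=0, Y=1, W=0, U=1) weight 1/3456
  (Z=1, X=2, V=0, Y=1, W=1, U=1) weight 1/4608
  (Z=1, X=2, V=0, Y=1, W=2, U=1) weight 1/3456
  (Z=1, X=2, V=0, Y=1, W=3, U=1) weight 1/13824
  (Z=1, X=3, V=0, Y=0, W=0, U=0) weight 5/4608
  … 247 more
Group by X:
  weight(X=2) = 1/6
  weight(X=3) = 1/6
Total weight = 1/6 + 1/6 = 1/3
P(X=2 | obs) = 1/6 / 1/3 = 1/2
P(X=3 | obs) = 1/6 / 1/3 = 1/2

P(X = 3 | obs) = 1/2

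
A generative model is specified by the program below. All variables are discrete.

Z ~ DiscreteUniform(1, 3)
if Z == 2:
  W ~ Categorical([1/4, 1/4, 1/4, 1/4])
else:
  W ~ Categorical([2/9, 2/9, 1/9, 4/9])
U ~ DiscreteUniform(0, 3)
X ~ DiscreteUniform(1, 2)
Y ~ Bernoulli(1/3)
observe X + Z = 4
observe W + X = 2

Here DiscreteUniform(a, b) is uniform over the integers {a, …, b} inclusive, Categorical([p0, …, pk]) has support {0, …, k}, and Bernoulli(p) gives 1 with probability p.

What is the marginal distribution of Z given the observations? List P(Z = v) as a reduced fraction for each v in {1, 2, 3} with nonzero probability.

Enumerate traces; 16 have nonzero weight after conditioning:
  (Z=2, W=0, U=0, X=2, Y=0) weight 1/144
  (Z=2, W=0, U=0, X=2, Y=1) weight 1/288
  (Z=2, W=0, U=1, X=2, Y=0) weight 1/144
  (Z=2, W=0, U=1, X=2, Y=1) weight 1/288
  (Z=2, W=0, U=2, X=2, Y=0) weight 1/144
  (Z=2, W=0, U=2, X=2, Y=1) weight 1/288
  (Z=2, W=0, U=3, X=2, Y=0) weight 1/144
  (Z=2, W=0, U=3, X=2, Y=1) weight 1/288
  (Z=3, W=1, U=0, X=1, Y=0) weight 1/162
  … 7 more
Group by Z:
  weight(Z=2) = 1/24
  weight(Z=3) = 1/27
Total weight = 1/24 + 1/27 = 17/216
P(Z=2 | obs) = 1/24 / 17/216 = 9/17
P(Z=3 | obs) = 1/27 / 17/216 = 8/17

P(Z=2) = 9/17, P(Z=3) = 8/17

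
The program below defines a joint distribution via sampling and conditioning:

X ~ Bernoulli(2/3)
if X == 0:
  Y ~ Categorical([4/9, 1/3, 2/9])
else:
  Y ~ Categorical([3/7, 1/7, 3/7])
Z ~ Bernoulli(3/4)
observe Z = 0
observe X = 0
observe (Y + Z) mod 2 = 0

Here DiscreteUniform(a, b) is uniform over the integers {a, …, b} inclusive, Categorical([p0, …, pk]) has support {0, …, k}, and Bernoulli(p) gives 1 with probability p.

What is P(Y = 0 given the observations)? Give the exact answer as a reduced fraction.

P(Y = 0 | obs) = 2/3

Enumerate traces; 2 have nonzero weight after conditioning:
  (X=0, Y=0, Z=0) weight 1/27
  (X=0, Y=2, Z=0) weight 1/54
Group by Y:
  weight(Y=0) = 1/27
  weight(Y=2) = 1/54
Total weight = 1/27 + 1/54 = 1/18
P(Y=0 | obs) = 1/27 / 1/18 = 2/3
P(Y=2 | obs) = 1/54 / 1/18 = 1/3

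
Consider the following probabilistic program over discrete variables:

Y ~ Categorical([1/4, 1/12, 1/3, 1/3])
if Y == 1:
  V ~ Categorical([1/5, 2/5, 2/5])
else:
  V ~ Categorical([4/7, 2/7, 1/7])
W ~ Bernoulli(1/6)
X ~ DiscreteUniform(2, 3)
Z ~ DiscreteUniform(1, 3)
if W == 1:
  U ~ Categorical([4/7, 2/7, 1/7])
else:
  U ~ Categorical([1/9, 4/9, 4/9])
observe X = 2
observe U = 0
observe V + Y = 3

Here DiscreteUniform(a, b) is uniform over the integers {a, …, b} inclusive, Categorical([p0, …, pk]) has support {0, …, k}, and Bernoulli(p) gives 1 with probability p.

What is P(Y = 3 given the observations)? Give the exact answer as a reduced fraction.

P(Y = 3 | obs) = 40/67

Enumerate traces; 18 have nonzero weight after conditioning:
  (Y=1, V=2, W=0, X=2, Z=1, U=0) weight 1/1944
  (Y=1, V=2, W=0, X=2, Z=2, U=0) weight 1/1944
  (Y=1, V=2, W=0, X=2, Z=3, U=0) weight 1/1944
  (Y=1, V=2, W=1, X=2, Z=1, U=0) weight 1/1890
  (Y=1, V=2, W=1, X=2, Z=2, U=0) weight 1/1890
  (Y=1, V=2, W=1, X=2, Z=3, U=0) weight 1/1890
  (Y=2, V=1, W=0, X=2, Z=1, U=0) weight 5/3402
  (Y=2, V=1, W=0, X=2, Z=2, U=0) weight 5/3402
  (Y=3, V=0, W=0, X=2, Z=1, U=0) weight 5/1701
  … 9 more
Group by Y:
  weight(Y=1) = 71/22680
  weight(Y=2) = 71/7938
  weight(Y=3) = 71/3969
Total weight = 71/22680 + 71/7938 + 71/3969 = 4757/158760
P(Y=1 | obs) = 71/22680 / 4757/158760 = 7/67
P(Y=2 | obs) = 71/7938 / 4757/158760 = 20/67
P(Y=3 | obs) = 71/3969 / 4757/158760 = 40/67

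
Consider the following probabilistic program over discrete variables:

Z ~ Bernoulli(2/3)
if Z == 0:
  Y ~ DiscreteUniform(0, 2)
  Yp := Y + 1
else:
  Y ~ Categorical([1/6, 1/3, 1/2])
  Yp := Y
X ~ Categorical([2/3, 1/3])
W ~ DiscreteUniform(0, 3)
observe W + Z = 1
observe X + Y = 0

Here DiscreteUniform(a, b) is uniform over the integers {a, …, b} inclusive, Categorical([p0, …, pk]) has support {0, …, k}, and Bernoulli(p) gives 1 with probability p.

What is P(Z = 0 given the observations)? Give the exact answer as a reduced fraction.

P(Z = 0 | obs) = 1/2

Enumerate traces; 2 have nonzero weight after conditioning:
  (Z=0, Y=0, X=0, W=1) weight 1/54
  (Z=1, Y=0, X=0, W=0) weight 1/54
Group by Z:
  weight(Z=0) = 1/54
  weight(Z=1) = 1/54
Total weight = 1/54 + 1/54 = 1/27
P(Z=0 | obs) = 1/54 / 1/27 = 1/2
P(Z=1 | obs) = 1/54 / 1/27 = 1/2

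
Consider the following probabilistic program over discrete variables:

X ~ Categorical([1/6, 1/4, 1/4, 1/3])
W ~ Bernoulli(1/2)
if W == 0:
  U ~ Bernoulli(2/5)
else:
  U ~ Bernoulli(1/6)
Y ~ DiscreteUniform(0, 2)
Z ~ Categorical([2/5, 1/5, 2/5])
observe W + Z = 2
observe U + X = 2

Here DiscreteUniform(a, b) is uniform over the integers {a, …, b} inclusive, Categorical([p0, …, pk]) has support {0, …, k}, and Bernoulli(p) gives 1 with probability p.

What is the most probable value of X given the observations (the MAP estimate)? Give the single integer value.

argmax_v P(X = v | obs) = 2

Enumerate traces; 12 have nonzero weight after conditioning:
  (X=1, W=0, U=1, Y=0, Z=2) weight 1/150
  (X=1, W=0, U=1, Y=1, Z=2) weight 1/150
  (X=1, W=0, U=1, Y=2, Z=2) weight 1/150
  (X=1, W=1, U=1, Y=0, Z=1) weight 1/720
  (X=1, W=1, U=1, Y=1, Z=1) weight 1/720
  (X=1, W=1, U=1, Y=2, Z=1) weight 1/720
  (X=2, W=0, U=0, Y=0, Z=2) weight 1/100
  (X=2, W=0, U=0, Y=1, Z=2) weight 1/100
  … 4 more
Group by X:
  weight(X=1) = 29/1200
  weight(X=2) = 61/1200
Total weight = 29/1200 + 61/1200 = 3/40
P(X=1 | obs) = 29/1200 / 3/40 = 29/90
P(X=2 | obs) = 61/1200 / 3/40 = 61/90
argmax = 2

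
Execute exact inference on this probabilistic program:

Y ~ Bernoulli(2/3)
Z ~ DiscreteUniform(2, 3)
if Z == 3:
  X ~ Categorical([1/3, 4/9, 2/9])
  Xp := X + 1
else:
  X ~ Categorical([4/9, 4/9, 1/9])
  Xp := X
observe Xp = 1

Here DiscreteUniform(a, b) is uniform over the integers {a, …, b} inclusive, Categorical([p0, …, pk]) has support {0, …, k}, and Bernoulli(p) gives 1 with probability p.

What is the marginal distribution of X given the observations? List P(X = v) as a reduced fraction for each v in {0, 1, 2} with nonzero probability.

Enumerate traces; 4 have nonzero weight after conditioning:
  (Y=0, Z=2, X=1) weight 2/27
  (Y=0, Z=3, X=0) weight 1/18
  (Y=1, Z=2, X=1) weight 4/27
  (Y=1, Z=3, X=0) weight 1/9
Group by X:
  weight(X=0) = 1/6
  weight(X=1) = 2/9
Total weight = 1/6 + 2/9 = 7/18
P(X=0 | obs) = 1/6 / 7/18 = 3/7
P(X=1 | obs) = 2/9 / 7/18 = 4/7

P(X=0) = 3/7, P(X=1) = 4/7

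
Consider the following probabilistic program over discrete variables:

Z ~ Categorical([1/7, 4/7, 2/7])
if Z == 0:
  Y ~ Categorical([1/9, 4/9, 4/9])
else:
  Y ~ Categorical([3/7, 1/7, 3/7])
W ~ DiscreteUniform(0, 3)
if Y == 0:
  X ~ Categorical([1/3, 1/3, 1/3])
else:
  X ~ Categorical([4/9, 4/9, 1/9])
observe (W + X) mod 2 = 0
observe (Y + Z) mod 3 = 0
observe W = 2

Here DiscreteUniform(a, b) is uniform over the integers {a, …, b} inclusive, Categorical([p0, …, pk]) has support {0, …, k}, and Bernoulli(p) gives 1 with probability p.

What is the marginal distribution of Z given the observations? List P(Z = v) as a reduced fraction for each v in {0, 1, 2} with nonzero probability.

Enumerate traces; 6 have nonzero weight after conditioning:
  (Z=0, Y=0, W=2, X=0) weight 1/756
  (Z=0, Y=0, W=2, X=2) weight 1/756
  (Z=1, Y=2, W=2, X=0) weight 4/147
  (Z=1, Y=2, W=2, X=2) weight 1/147
  (Z=2, Y=1, W=2, X=0) weight 2/441
  (Z=2, Y=1, W=2, X=2) weight 1/882
Group by Z:
  weight(Z=0) = 1/378
  weight(Z=1) = 5/147
  weight(Z=2) = 5/882
Total weight = 1/378 + 5/147 + 5/882 = 8/189
P(Z=0 | obs) = 1/378 / 8/189 = 1/16
P(Z=1 | obs) = 5/147 / 8/189 = 45/56
P(Z=2 | obs) = 5/882 / 8/189 = 15/112

P(Z=0) = 1/16, P(Z=1) = 45/56, P(Z=2) = 15/112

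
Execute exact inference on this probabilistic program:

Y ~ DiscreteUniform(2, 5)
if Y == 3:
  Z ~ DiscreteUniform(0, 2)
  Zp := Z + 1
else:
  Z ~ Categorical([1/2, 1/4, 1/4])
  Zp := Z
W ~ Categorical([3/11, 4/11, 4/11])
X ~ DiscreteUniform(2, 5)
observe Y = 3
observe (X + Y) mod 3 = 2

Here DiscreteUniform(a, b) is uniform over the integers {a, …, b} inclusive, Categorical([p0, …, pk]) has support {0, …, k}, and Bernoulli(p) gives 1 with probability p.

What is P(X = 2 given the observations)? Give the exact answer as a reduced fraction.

Enumerate traces; 18 have nonzero weight after conditioning:
  (Y=3, Z=0, W=0, X=2) weight 1/176
  (Y=3, Z=0, W=0, X=5) weight 1/176
  (Y=3, Z=0, W=1, X=2) weight 1/132
  (Y=3, Z=0, W=1, X=5) weight 1/132
  (Y=3, Z=0, W=2, X=2) weight 1/132
  (Y=3, Z=0, W=2, X=5) weight 1/132
  (Y=3, Z=1, W=0, X=2) weight 1/176
  (Y=3, Z=1, W=0, X=5) weight 1/176
  … 10 more
Group by X:
  weight(X=2) = 1/16
  weight(X=5) = 1/16
Total weight = 1/16 + 1/16 = 1/8
P(X=2 | obs) = 1/16 / 1/8 = 1/2
P(X=5 | obs) = 1/16 / 1/8 = 1/2

P(X = 2 | obs) = 1/2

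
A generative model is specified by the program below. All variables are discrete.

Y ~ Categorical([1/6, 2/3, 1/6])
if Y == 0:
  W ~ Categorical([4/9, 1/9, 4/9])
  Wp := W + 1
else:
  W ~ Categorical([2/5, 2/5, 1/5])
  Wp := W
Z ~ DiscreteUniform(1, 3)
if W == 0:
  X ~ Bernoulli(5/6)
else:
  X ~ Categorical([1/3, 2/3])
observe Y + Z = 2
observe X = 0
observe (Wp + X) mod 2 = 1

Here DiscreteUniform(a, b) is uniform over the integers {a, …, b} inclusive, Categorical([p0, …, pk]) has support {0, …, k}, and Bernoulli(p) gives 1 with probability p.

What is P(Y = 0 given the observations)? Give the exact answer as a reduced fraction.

Enumerate traces; 3 have nonzero weight after conditioning:
  (Y=0, W=0, Z=2, X=0) weight 1/243
  (Y=0, W=2, Z=2, X=0) weight 2/243
  (Y=1, W=1, Z=1, X=0) weight 4/135
Group by Y:
  weight(Y=0) = 1/81
  weight(Y=1) = 4/135
Total weight = 1/81 + 4/135 = 17/405
P(Y=0 | obs) = 1/81 / 17/405 = 5/17
P(Y=1 | obs) = 4/135 / 17/405 = 12/17

P(Y = 0 | obs) = 5/17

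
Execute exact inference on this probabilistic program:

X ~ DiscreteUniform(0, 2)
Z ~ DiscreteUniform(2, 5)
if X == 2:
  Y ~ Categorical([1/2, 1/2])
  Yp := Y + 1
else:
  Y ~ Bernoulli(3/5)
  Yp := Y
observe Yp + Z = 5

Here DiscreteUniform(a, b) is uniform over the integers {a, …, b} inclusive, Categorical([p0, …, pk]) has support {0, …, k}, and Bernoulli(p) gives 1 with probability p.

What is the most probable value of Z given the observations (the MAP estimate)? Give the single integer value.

argmax_v P(Z = v | obs) = 4

Enumerate traces; 6 have nonzero weight after conditioning:
  (X=0, Z=4, Y=1) weight 1/20
  (X=0, Z=5, Y=0) weight 1/30
  (X=1, Z=4, Y=1) weight 1/20
  (X=1, Z=5, Y=0) weight 1/30
  (X=2, Z=3, Y=1) weight 1/24
  (X=2, Z=4, Y=0) weight 1/24
Group by Z:
  weight(Z=3) = 1/24
  weight(Z=4) = 17/120
  weight(Z=5) = 1/15
Total weight = 1/24 + 17/120 + 1/15 = 1/4
P(Z=3 | obs) = 1/24 / 1/4 = 1/6
P(Z=4 | obs) = 17/120 / 1/4 = 17/30
P(Z=5 | obs) = 1/15 / 1/4 = 4/15
argmax = 4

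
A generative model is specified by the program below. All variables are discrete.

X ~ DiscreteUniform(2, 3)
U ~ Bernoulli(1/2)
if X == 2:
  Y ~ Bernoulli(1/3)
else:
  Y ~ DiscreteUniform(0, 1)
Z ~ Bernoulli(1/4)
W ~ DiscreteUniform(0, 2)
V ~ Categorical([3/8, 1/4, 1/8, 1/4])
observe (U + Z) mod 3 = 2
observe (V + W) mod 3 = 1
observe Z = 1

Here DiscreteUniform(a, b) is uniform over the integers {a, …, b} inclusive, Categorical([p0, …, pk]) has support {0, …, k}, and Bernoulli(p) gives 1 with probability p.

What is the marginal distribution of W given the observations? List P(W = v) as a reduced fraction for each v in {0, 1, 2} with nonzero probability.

Enumerate traces; 16 have nonzero weight after conditioning:
  (X=2, U=1, Y=0, Z=1, W=0, V=1) weight 1/288
  (X=2, U=1, Y=0, Z=1, W=1, V=0) weight 1/192
  (X=2, U=1, Y=0, Z=1, W=1, V=3) weight 1/288
  (X=2, U=1, Y=0, Z=1, W=2, V=2) weight 1/576
  (X=2, U=1, Y=1, Z=1, W=0, V=1) weight 1/576
  (X=2, U=1, Y=1, Z=1, W=1, V=0) weight 1/384
  (X=2, U=1, Y=1, Z=1, W=1, V=3) weight 1/576
  (X=2, U=1, Y=1, Z=1, W=2, V=2) weight 1/1152
  … 8 more
Group by W:
  weight(W=0) = 1/96
  weight(W=1) = 5/192
  weight(W=2) = 1/192
Total weight = 1/96 + 5/192 + 1/192 = 1/24
P(W=0 | obs) = 1/96 / 1/24 = 1/4
P(W=1 | obs) = 5/192 / 1/24 = 5/8
P(W=2 | obs) = 1/192 / 1/24 = 1/8

P(W=0) = 1/4, P(W=1) = 5/8, P(W=2) = 1/8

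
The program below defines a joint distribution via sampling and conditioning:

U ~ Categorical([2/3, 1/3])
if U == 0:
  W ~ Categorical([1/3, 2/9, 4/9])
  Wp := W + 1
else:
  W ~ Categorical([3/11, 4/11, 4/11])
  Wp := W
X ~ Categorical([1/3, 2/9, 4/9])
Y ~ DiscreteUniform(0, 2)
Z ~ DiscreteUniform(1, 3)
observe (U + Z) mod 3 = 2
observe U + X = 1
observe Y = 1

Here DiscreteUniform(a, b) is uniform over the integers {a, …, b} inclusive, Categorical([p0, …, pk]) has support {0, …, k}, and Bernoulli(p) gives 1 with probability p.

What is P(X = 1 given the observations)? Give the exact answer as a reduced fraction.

Enumerate traces; 6 have nonzero weight after conditioning:
  (U=0, W=0, X=1, Y=1, Z=2) weight 4/729
  (U=0, W=1, X=1, Y=1, Z=2) weight 8/2187
  (U=0, W=2, X=1, Y=1, Z=2) weight 16/2187
  (U=1, W=0, X=0, Y=1, Z=1) weight 1/297
  (U=1, W=1, X=0, Y=1, Z=1) weight 4/891
  (U=1, W=2, X=0, Y=1, Z=1) weight 4/891
Group by X:
  weight(X=0) = 1/81
  weight(X=1) = 4/243
Total weight = 1/81 + 4/243 = 7/243
P(X=0 | obs) = 1/81 / 7/243 = 3/7
P(X=1 | obs) = 4/243 / 7/243 = 4/7

P(X = 1 | obs) = 4/7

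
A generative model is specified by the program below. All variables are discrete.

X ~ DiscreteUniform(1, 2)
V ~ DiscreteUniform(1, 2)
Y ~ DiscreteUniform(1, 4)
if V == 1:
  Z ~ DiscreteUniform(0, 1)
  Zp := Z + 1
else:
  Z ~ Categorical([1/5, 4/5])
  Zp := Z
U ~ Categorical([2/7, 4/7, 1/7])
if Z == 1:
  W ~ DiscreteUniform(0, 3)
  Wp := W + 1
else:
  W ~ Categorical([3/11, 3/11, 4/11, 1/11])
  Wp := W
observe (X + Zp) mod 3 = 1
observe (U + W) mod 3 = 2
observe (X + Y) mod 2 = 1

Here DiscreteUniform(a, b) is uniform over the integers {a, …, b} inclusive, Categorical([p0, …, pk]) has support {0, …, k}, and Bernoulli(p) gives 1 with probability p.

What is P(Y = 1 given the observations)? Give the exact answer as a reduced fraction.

P(Y = 1 | obs) = 55/158

Enumerate traces; 16 have nonzero weight after conditioning:
  (X=1, V=2, Y=2, Z=0, U=0, W=2) weight 1/770
  (X=1, V=2, Y=2, Z=0, U=1, W=1) weight 3/1540
  (X=1, V=2, Y=2, Z=0, U=2, W=0) weight 3/6160
  (X=1, V=2, Y=2, Z=0, U=2, W=3) weight 1/6160
  (X=1, V=2, Y=4, Z=0, U=0, W=2) weight 1/770
  (X=1, V=2, Y=4, Z=0, U=1, W=1) weight 3/1540
  (X=1, V=2, Y=4, Z=0, U=2, W=0) weight 3/6160
  (X=1, V=2, Y=4, Z=0, U=2, W=3) weight 1/6160
  (X=2, V=1, Y=1, Z=1, U=0, W=2) weight 1/448
  (X=2, V=1, Y=3, Z=1, U=0, W=2) weight 1/448
  … 6 more
Group by Y:
  weight(Y=1) = 1/112
  weight(Y=2) = 3/770
  weight(Y=3) = 1/112
  weight(Y=4) = 3/770
Total weight = 1/112 + 3/770 + 1/112 + 3/770 = 79/3080
P(Y=1 | obs) = 1/112 / 79/3080 = 55/158
P(Y=2 | obs) = 3/770 / 79/3080 = 12/79
P(Y=3 | obs) = 1/112 / 79/3080 = 55/158
P(Y=4 | obs) = 3/770 / 79/3080 = 12/79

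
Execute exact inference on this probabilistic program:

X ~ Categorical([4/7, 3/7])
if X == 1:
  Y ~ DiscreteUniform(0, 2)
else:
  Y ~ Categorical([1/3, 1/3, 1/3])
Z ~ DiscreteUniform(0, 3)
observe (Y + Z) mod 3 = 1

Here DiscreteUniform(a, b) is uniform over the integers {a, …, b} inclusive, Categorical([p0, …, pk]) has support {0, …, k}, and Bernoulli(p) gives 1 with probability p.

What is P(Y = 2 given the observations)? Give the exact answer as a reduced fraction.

Enumerate traces; 8 have nonzero weight after conditioning:
  (X=0, Y=0, Z=1) weight 1/21
  (X=0, Y=1, Z=0) weight 1/21
  (X=0, Y=1, Z=3) weight 1/21
  (X=0, Y=2, Z=2) weight 1/21
  (X=1, Y=0, Z=1) weight 1/28
  (X=1, Y=1, Z=0) weight 1/28
  (X=1, Y=1, Z=3) weight 1/28
  (X=1, Y=2, Z=2) weight 1/28
Group by Y:
  weight(Y=0) = 1/12
  weight(Y=1) = 1/6
  weight(Y=2) = 1/12
Total weight = 1/12 + 1/6 + 1/12 = 1/3
P(Y=0 | obs) = 1/12 / 1/3 = 1/4
P(Y=1 | obs) = 1/6 / 1/3 = 1/2
P(Y=2 | obs) = 1/12 / 1/3 = 1/4

P(Y = 2 | obs) = 1/4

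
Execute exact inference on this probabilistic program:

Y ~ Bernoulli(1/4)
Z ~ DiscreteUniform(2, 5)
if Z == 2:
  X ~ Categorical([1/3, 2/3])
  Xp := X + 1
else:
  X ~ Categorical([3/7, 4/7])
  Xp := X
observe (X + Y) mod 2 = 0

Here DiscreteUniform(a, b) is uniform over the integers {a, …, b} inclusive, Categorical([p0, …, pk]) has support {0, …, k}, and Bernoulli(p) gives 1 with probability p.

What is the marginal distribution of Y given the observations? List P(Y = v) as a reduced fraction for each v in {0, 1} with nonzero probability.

P(Y=0) = 51/76, P(Y=1) = 25/76

Enumerate traces; 8 have nonzero weight after conditioning:
  (Y=0, Z=2, X=0) weight 1/16
  (Y=0, Z=3, X=0) weight 9/112
  (Y=0, Z=4, X=0) weight 9/112
  (Y=0, Z=5, X=0) weight 9/112
  (Y=1, Z=2, X=1) weight 1/24
  (Y=1, Z=3, X=1) weight 1/28
  (Y=1, Z=4, X=1) weight 1/28
  (Y=1, Z=5, X=1) weight 1/28
Group by Y:
  weight(Y=0) = 17/56
  weight(Y=1) = 25/168
Total weight = 17/56 + 25/168 = 19/42
P(Y=0 | obs) = 17/56 / 19/42 = 51/76
P(Y=1 | obs) = 25/168 / 19/42 = 25/76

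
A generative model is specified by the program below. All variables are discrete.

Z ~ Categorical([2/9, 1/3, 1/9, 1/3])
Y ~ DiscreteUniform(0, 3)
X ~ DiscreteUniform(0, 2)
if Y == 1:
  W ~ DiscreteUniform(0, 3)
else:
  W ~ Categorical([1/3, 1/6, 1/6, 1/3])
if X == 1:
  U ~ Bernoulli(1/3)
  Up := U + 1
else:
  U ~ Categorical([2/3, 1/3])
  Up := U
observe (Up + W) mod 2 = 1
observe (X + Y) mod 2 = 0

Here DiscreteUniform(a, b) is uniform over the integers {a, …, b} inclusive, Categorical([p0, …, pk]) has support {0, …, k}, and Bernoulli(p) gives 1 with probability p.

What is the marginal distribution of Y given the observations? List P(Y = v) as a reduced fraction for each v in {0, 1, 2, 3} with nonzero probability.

Enumerate traces; 96 have nonzero weight after conditioning:
  (Z=0, Y=0, X=0, W=0, U=1) weight 1/486
  (Z=0, Y=0, X=0, W=1, U=0) weight 1/486
  (Z=0, Y=0, X=0, W=2, U=1) weight 1/972
  (Z=0, Y=0, X=0, W=3, U=0) weight 1/243
  (Z=0, Y=0, X=2, W=0, U=1) weight 1/486
  (Z=0, Y=0, X=2, W=1, U=0) weight 1/486
  (Z=0, Y=0, X=2, W=2, U=1) weight 1/972
  (Z=0, Y=0, X=2, W=3, U=0) weight 1/243
  (Z=0, Y=1, X=1, W=0, U=0) weight 1/324
  (Z=0, Y=2, X=0, W=0, U=1) weight 1/486
  … 86 more
Group by Y:
  weight(Y=0) = 1/12
  weight(Y=1) = 1/24
  weight(Y=2) = 1/12
  weight(Y=3) = 1/24
Total weight = 1/12 + 1/24 + 1/12 + 1/24 = 1/4
P(Y=0 | obs) = 1/12 / 1/4 = 1/3
P(Y=1 | obs) = 1/24 / 1/4 = 1/6
P(Y=2 | obs) = 1/12 / 1/4 = 1/3
P(Y=3 | obs) = 1/24 / 1/4 = 1/6

P(Y=0) = 1/3, P(Y=1) = 1/6, P(Y=2) = 1/3, P(Y=3) = 1/6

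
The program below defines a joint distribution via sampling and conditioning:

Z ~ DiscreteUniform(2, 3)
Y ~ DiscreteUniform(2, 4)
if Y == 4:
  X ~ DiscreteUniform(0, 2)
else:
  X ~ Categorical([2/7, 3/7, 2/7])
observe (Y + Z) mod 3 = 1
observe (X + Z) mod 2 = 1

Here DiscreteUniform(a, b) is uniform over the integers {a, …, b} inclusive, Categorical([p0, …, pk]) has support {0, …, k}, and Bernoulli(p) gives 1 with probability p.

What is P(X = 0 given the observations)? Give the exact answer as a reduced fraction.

P(X = 0 | obs) = 7/23

Enumerate traces; 3 have nonzero weight after conditioning:
  (Z=2, Y=2, X=1) weight 1/14
  (Z=3, Y=4, X=0) weight 1/18
  (Z=3, Y=4, X=2) weight 1/18
Group by X:
  weight(X=0) = 1/18
  weight(X=1) = 1/14
  weight(X=2) = 1/18
Total weight = 1/18 + 1/14 + 1/18 = 23/126
P(X=0 | obs) = 1/18 / 23/126 = 7/23
P(X=1 | obs) = 1/14 / 23/126 = 9/23
P(X=2 | obs) = 1/18 / 23/126 = 7/23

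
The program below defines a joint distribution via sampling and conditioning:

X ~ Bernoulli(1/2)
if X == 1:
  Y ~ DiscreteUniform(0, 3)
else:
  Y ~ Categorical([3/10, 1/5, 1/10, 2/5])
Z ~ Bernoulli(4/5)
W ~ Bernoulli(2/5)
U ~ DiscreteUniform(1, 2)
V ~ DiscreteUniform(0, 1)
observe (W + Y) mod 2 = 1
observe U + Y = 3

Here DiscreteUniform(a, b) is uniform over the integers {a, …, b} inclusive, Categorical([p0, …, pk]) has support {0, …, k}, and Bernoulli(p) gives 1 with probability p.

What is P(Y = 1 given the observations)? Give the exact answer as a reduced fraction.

P(Y = 1 | obs) = 27/41

Enumerate traces; 16 have nonzero weight after conditioning:
  (X=0, Y=1, Z=0, W=0, U=2, V=0) weight 3/1000
  (X=0, Y=1, Z=0, W=0, U=2, V=1) weight 3/1000
  (X=0, Y=1, Z=1, W=0, U=2, V=0) weight 3/250
  (X=0, Y=1, Z=1, W=0, U=2, V=1) weight 3/250
  (X=0, Y=2, Z=0, W=1, U=1, V=0) weight 1/1000
  (X=0, Y=2, Z=0, W=1, U=1, V=1) weight 1/1000
  (X=0, Y=2, Z=1, W=1, U=1, V=0) weight 1/250
  (X=0, Y=2, Z=1, W=1, U=1, V=1) weight 1/250
  … 8 more
Group by Y:
  weight(Y=1) = 27/400
  weight(Y=2) = 7/200
Total weight = 27/400 + 7/200 = 41/400
P(Y=1 | obs) = 27/400 / 41/400 = 27/41
P(Y=2 | obs) = 7/200 / 41/400 = 14/41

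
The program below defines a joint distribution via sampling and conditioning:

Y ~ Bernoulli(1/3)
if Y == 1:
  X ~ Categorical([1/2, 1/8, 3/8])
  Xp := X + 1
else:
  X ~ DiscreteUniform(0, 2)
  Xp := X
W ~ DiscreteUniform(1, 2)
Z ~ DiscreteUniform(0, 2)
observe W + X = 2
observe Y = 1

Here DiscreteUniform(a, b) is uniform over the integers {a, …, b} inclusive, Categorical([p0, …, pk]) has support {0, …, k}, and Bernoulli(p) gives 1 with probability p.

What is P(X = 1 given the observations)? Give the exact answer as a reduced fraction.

Enumerate traces; 6 have nonzero weight after conditioning:
  (Y=1, X=0, W=2, Z=0) weight 1/36
  (Y=1, X=0, W=2, Z=1) weight 1/36
  (Y=1, X=0, W=2, Z=2) weight 1/36
  (Y=1, X=1, W=1, Z=0) weight 1/144
  (Y=1, X=1, W=1, Z=1) weight 1/144
  (Y=1, X=1, W=1, Z=2) weight 1/144
Group by X:
  weight(X=0) = 1/12
  weight(X=1) = 1/48
Total weight = 1/12 + 1/48 = 5/48
P(X=0 | obs) = 1/12 / 5/48 = 4/5
P(X=1 | obs) = 1/48 / 5/48 = 1/5

P(X = 1 | obs) = 1/5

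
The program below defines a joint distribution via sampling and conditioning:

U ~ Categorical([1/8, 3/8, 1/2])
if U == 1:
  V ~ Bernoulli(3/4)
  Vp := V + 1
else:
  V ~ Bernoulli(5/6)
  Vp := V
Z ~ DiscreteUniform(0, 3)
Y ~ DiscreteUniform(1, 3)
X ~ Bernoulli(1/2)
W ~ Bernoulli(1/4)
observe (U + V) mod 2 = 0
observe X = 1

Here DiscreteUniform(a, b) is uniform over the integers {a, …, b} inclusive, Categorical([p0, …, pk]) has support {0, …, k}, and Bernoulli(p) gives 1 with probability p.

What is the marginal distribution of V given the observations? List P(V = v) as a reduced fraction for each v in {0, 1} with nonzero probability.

P(V=0) = 10/37, P(V=1) = 27/37

Enumerate traces; 72 have nonzero weight after conditioning:
  (U=0, V=0, Z=0, Y=1, X=1, W=0) weight 1/1536
  (U=0, V=0, Z=0, Y=1, X=1, W=1) weight 1/4608
  (U=0, V=0, Z=0, Y=2, X=1, W=0) weight 1/1536
  (U=0, V=0, Z=0, Y=2, X=1, W=1) weight 1/4608
  (U=0, V=0, Z=0, Y=3, X=1, W=0) weight 1/1536
  (U=0, V=0, Z=0, Y=3, X=1, W=1) weight 1/4608
  (U=0, V=0, Z=1, Y=1, X=1, W=0) weight 1/1536
  (U=0, V=0, Z=1, Y=1, X=1, W=1) weight 1/4608
  (U=1, V=1, Z=0, Y=1, X=1, W=0) weight 9/1024
  … 63 more
Group by V:
  weight(V=0) = 5/96
  weight(V=1) = 9/64
Total weight = 5/96 + 9/64 = 37/192
P(V=0 | obs) = 5/96 / 37/192 = 10/37
P(V=1 | obs) = 9/64 / 37/192 = 27/37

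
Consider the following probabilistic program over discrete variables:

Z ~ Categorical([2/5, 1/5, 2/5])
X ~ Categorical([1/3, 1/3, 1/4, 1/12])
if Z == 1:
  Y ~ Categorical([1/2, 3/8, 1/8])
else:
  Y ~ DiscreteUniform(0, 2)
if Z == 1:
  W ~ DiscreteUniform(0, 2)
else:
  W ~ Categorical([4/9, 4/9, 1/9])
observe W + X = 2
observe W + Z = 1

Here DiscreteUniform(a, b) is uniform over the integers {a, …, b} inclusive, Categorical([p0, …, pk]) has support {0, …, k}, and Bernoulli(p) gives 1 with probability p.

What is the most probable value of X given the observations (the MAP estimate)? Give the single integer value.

argmax_v P(X = v | obs) = 1

Enumerate traces; 6 have nonzero weight after conditioning:
  (Z=0, X=1, Y=0, W=1) weight 8/405
  (Z=0, X=1, Y=1, W=1) weight 8/405
  (Z=0, X=1, Y=2, W=1) weight 8/405
  (Z=1, X=2, Y=0, W=0) weight 1/120
  (Z=1, X=2, Y=1, W=0) weight 1/160
  (Z=1, X=2, Y=2, W=0) weight 1/480
Group by X:
  weight(X=1) = 8/135
  weight(X=2) = 1/60
Total weight = 8/135 + 1/60 = 41/540
P(X=1 | obs) = 8/135 / 41/540 = 32/41
P(X=2 | obs) = 1/60 / 41/540 = 9/41
argmax = 1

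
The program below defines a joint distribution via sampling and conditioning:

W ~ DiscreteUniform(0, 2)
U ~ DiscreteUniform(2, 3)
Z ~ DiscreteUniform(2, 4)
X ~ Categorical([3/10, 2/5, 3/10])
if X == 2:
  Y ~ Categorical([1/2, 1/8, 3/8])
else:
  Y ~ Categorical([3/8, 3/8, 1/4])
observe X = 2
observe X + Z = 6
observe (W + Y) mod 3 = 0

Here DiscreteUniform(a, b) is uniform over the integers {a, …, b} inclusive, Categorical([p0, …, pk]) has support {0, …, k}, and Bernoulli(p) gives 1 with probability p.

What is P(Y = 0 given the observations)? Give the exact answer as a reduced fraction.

P(Y = 0 | obs) = 1/2

Enumerate traces; 6 have nonzero weight after conditioning:
  (W=0, U=2, Z=4, X=2, Y=0) weight 1/120
  (W=0, U=3, Z=4, X=2, Y=0) weight 1/120
  (W=1, U=2, Z=4, X=2, Y=2) weight 1/160
  (W=1, U=3, Z=4, X=2, Y=2) weight 1/160
  (W=2, U=2, Z=4, X=2, Y=1) weight 1/480
  (W=2, U=3, Z=4, X=2, Y=1) weight 1/480
Group by Y:
  weight(Y=0) = 1/60
  weight(Y=1) = 1/240
  weight(Y=2) = 1/80
Total weight = 1/60 + 1/240 + 1/80 = 1/30
P(Y=0 | obs) = 1/60 / 1/30 = 1/2
P(Y=1 | obs) = 1/240 / 1/30 = 1/8
P(Y=2 | obs) = 1/80 / 1/30 = 3/8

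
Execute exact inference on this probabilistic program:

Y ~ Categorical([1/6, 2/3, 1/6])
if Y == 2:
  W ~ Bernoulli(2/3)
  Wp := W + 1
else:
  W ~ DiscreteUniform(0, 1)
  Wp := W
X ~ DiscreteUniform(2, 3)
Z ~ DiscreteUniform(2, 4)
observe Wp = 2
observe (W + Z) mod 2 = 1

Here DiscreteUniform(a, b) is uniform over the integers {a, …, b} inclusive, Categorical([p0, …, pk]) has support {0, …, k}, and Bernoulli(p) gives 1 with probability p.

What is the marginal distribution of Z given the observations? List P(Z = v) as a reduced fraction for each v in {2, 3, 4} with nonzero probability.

Enumerate traces; 4 have nonzero weight after conditioning:
  (Y=2, W=1, X=2, Z=2) weight 1/54
  (Y=2, W=1, X=2, Z=4) weight 1/54
  (Y=2, W=1, X=3, Z=2) weight 1/54
  (Y=2, W=1, X=3, Z=4) weight 1/54
Group by Z:
  weight(Z=2) = 1/27
  weight(Z=4) = 1/27
Total weight = 1/27 + 1/27 = 2/27
P(Z=2 | obs) = 1/27 / 2/27 = 1/2
P(Z=4 | obs) = 1/27 / 2/27 = 1/2

P(Z=2) = 1/2, P(Z=4) = 1/2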